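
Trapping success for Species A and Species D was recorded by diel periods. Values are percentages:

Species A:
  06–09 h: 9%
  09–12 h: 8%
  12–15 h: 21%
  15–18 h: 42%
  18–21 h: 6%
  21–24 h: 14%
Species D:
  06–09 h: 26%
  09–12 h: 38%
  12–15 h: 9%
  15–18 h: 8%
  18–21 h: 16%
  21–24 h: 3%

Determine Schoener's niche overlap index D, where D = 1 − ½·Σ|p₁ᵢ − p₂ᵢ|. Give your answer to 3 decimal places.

Convert percentages to proportions (divide by 100).
Σ|p₁ᵢ − p₂ᵢ| = 0.17 + 0.30 + 0.12 + 0.34 + 0.10 + 0.11 = 1.14
D = 1 − ½ × 1.14 = 1 − 0.570 = 0.43000

0.430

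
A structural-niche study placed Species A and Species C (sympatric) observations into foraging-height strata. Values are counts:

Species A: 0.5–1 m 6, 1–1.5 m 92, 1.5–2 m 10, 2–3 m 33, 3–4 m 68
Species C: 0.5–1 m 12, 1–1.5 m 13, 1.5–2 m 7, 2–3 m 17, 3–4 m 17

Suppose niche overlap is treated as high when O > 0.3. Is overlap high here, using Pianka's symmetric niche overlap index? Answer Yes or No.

Proportions for Species A (n=209): 6/209=0.0287, 92/209=0.4402, 10/209=0.0478, 33/209=0.1579, 68/209=0.3254
Proportions for Species C (n=66): 12/66=0.1818, 13/66=0.1970, 7/66=0.1061, 17/66=0.2576, 17/66=0.2576
Σ p₁ᵢp₂ᵢ = 0.005218 + 0.086719 + 0.005072 + 0.040675 + 0.083823 = 0.221507
Σp_1ᵢ² = 0.0287² + 0.4402² + 0.0478² + 0.1579² + 0.3254² = 0.000824 + 0.193776 + 0.002285 + 0.024932 + 0.105885 = 0.327702
Σp_2ᵢ² = 0.1818² + 0.1970² + 0.1061² + 0.2576² + 0.2576² = 0.033051 + 0.038809 + 0.011257 + 0.066358 + 0.066358 = 0.215833
O = 0.221507 / √(0.327702 × 0.215833) = 0.221507 / 0.2659491 = 0.8329
O = 0.8329 > 0.3 → Yes.

Yes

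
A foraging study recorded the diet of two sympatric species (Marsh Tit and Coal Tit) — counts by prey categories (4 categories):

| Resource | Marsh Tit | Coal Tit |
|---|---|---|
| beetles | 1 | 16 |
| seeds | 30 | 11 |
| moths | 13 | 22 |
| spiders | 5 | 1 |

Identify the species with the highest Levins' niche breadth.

Proportions for Marsh Tit (n=49): 1/49=0.0204, 30/49=0.6122, 13/49=0.2653, 5/49=0.1020
Proportions for Coal Tit (n=50): 16/50=0.3200, 11/50=0.2200, 22/50=0.4400, 1/50=0.0200
Σp_Marsᵢ² = 0.0204² + 0.6122² + 0.2653² + 0.1020² = 0.000416 + 0.374789 + 0.070384 + 0.010404 = 0.455993
B_Mars = 1 / 0.455993 = 2.1930
Σp_Coalᵢ² = 0.3200² + 0.2200² + 0.4400² + 0.0200² = 0.102400 + 0.048400 + 0.193600 + 0.000400 = 0.344800
B_Coal = 1 / 0.344800 = 2.9002
Highest B → broadest niche (most generalist): Coal Tit (B = 2.90).

Coal Tit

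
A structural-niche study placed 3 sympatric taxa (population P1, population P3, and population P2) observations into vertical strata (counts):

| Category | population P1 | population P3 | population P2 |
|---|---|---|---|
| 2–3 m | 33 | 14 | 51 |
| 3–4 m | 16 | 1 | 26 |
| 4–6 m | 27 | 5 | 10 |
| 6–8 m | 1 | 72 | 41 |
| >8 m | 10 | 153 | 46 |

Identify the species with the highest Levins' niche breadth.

population P2

Proportions for population P1 (n=87): 33/87=0.3793, 16/87=0.1839, 27/87=0.3103, 1/87=0.0115, 10/87=0.1149
Proportions for population P3 (n=245): 14/245=0.0571, 1/245=0.0041, 5/245=0.0204, 72/245=0.2939, 153/245=0.6245
Proportions for population P2 (n=174): 51/174=0.2931, 26/174=0.1494, 10/174=0.0575, 41/174=0.2356, 46/174=0.2644
Σp_P1ᵢ² = 0.3793² + 0.1839² + 0.3103² + 0.0115² + 0.1149² = 0.143868 + 0.033819 + 0.096286 + 0.000132 + 0.013202 = 0.287307
B_P1 = 1 / 0.287307 = 3.4806
Σp_P3ᵢ² = 0.0571² + 0.0041² + 0.0204² + 0.2939² + 0.6245² = 0.003260 + 0.000017 + 0.000416 + 0.086377 + 0.390000 = 0.480070
B_P3 = 1 / 0.480070 = 2.0830
Σp_P2ᵢ² = 0.2931² + 0.1494² + 0.0575² + 0.2356² + 0.2644² = 0.085908 + 0.022320 + 0.003306 + 0.055507 + 0.069907 = 0.236948
B_P2 = 1 / 0.236948 = 4.2203
Highest B → broadest niche (most generalist): population P2 (B = 4.22).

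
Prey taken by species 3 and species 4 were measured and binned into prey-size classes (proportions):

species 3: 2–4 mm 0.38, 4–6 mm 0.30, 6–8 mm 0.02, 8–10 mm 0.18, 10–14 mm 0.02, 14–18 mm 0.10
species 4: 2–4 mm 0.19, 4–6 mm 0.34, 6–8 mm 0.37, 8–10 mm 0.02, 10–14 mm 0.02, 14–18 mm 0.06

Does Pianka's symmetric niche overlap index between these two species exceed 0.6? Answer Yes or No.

Σ p₁ᵢp₂ᵢ = 0.0722 + 0.1020 + 0.0074 + 0.0036 + 0.0004 + 0.0060 = 0.1916
Σp_1ᵢ² = 0.38² + 0.30² + 0.02² + 0.18² + 0.02² + 0.10² = 0.1444 + 0.0900 + 0.0004 + 0.0324 + 0.0004 + 0.0100 = 0.2776
Σp_2ᵢ² = 0.19² + 0.34² + 0.37² + 0.02² + 0.02² + 0.06² = 0.0361 + 0.1156 + 0.1369 + 0.0004 + 0.0004 + 0.0036 = 0.2930
O = 0.1916 / √(0.2776 × 0.2930) = 0.1916 / 0.28520 = 0.6718
O = 0.6718 > 0.6 → Yes.

Yes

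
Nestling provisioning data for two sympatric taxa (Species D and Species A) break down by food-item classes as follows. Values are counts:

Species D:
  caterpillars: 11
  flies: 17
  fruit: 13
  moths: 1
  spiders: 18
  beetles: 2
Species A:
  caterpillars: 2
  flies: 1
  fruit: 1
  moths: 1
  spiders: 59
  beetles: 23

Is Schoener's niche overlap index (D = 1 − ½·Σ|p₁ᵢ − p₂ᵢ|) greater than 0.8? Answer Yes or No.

No

Proportions for Species D (n=62): 11/62=0.1774, 17/62=0.2742, 13/62=0.2097, 1/62=0.0161, 18/62=0.2903, 2/62=0.0323
Proportions for Species A (n=87): 2/87=0.0230, 1/87=0.0115, 1/87=0.0115, 1/87=0.0115, 59/87=0.6782, 23/87=0.2644
Σ|p₁ᵢ − p₂ᵢ| = 0.1544 + 0.2627 + 0.1982 + 0.0046 + 0.3879 + 0.2321 = 1.2399
D = 1 − ½ × 1.2399 = 1 − 0.61995 = 0.38005
D = 0.38005 < 0.8 → No.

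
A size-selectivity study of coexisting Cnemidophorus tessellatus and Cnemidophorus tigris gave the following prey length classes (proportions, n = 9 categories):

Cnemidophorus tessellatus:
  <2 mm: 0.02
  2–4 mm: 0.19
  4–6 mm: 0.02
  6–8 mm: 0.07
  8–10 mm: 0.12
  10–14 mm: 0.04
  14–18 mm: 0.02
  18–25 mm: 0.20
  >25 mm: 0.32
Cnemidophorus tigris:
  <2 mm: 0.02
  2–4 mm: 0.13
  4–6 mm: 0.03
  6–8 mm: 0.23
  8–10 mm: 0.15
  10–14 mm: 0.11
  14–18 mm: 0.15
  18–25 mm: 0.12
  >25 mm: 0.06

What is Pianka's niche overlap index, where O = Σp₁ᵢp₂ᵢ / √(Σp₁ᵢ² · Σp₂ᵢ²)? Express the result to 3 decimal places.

Σ p₁ᵢp₂ᵢ = 0.0004 + 0.0247 + 0.0006 + 0.0161 + 0.0180 + 0.0044 + 0.0030 + 0.0240 + 0.0192 = 0.1104
Σp_1ᵢ² = 0.02² + 0.19² + 0.02² + 0.07² + 0.12² + 0.04² + 0.02² + 0.20² + 0.32² = 0.0004 + 0.0361 + 0.0004 + 0.0049 + 0.0144 + 0.0016 + 0.0004 + 0.0400 + 0.1024 = 0.2006
Σp_2ᵢ² = 0.02² + 0.13² + 0.03² + 0.23² + 0.15² + 0.11² + 0.15² + 0.12² + 0.06² = 0.0004 + 0.0169 + 0.0009 + 0.0529 + 0.0225 + 0.0121 + 0.0225 + 0.0144 + 0.0036 = 0.1462
O = 0.1104 / √(0.2006 × 0.1462) = 0.1104 / 0.171253 = 0.64466

0.645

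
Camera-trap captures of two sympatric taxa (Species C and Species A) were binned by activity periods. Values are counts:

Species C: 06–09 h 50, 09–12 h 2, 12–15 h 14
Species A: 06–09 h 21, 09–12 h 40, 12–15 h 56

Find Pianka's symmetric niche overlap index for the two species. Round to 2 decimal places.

Proportions for Species C (n=66): 50/66=0.7576, 2/66=0.0303, 14/66=0.2121
Proportions for Species A (n=117): 21/117=0.1795, 40/117=0.3419, 56/117=0.4786
Σ p₁ᵢp₂ᵢ = 0.135989 + 0.010360 + 0.101511 = 0.247860
Σp_1ᵢ² = 0.7576² + 0.0303² + 0.2121² = 0.573958 + 0.000918 + 0.044986 = 0.619862
Σp_2ᵢ² = 0.1795² + 0.3419² + 0.4786² = 0.032220 + 0.116896 + 0.229058 = 0.378174
O = 0.247860 / √(0.619862 × 0.378174) = 0.247860 / 0.4841649 = 0.5119

0.51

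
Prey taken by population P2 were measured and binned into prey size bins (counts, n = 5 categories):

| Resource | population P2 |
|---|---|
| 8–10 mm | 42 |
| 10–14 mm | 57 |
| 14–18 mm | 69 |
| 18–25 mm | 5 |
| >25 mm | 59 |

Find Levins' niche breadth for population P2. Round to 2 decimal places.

4.05

Proportions for population P2 (n=232): 42/232=0.1810, 57/232=0.2457, 69/232=0.2974, 5/232=0.0216, 59/232=0.2543
Σpᵢ² = 0.1810² + 0.2457² + 0.2974² + 0.0216² + 0.2543² = 0.032761 + 0.060368 + 0.088447 + 0.000467 + 0.064668 = 0.246711
B = 1 / 0.246711 = 4.0533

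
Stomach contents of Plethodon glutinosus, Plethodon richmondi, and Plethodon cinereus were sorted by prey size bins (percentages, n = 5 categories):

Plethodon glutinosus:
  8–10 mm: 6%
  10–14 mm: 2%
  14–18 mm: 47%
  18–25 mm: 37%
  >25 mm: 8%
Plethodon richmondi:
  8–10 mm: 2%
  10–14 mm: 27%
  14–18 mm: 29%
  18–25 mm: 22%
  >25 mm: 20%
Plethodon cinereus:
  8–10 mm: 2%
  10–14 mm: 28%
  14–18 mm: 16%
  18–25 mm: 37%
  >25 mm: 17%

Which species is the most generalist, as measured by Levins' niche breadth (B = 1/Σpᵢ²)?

Plethodon richmondi

Convert percentages to proportions (divide by 100).
Σp_glutᵢ² = 0.06² + 0.02² + 0.47² + 0.37² + 0.08² = 0.0036 + 0.0004 + 0.2209 + 0.1369 + 0.0064 = 0.3682
B_glut = 1 / 0.3682 = 2.7159
Σp_richᵢ² = 0.02² + 0.27² + 0.29² + 0.22² + 0.20² = 0.0004 + 0.0729 + 0.0841 + 0.0484 + 0.0400 = 0.2458
B_rich = 1 / 0.2458 = 4.0683
Σp_cineᵢ² = 0.02² + 0.28² + 0.16² + 0.37² + 0.17² = 0.0004 + 0.0784 + 0.0256 + 0.1369 + 0.0289 = 0.2702
B_cine = 1 / 0.2702 = 3.7010
Highest B → broadest niche (most generalist): Plethodon richmondi (B = 4.07).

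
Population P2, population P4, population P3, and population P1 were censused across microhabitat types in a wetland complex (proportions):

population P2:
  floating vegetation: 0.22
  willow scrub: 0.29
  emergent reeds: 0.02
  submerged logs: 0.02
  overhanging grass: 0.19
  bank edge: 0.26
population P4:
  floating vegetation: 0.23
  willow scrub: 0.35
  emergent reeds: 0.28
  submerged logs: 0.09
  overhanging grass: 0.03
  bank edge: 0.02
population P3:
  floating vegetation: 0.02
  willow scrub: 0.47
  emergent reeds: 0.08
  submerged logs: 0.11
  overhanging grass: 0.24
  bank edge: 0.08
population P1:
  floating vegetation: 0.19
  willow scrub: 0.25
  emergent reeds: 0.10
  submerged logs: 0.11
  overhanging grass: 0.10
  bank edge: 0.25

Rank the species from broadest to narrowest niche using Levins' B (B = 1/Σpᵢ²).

Σp_P2ᵢ² = 0.22² + 0.29² + 0.02² + 0.02² + 0.19² + 0.26² = 0.0484 + 0.0841 + 0.0004 + 0.0004 + 0.0361 + 0.0676 = 0.2370
B_P2 = 1 / 0.2370 = 4.2194
Σp_P4ᵢ² = 0.23² + 0.35² + 0.28² + 0.09² + 0.03² + 0.02² = 0.0529 + 0.1225 + 0.0784 + 0.0081 + 0.0009 + 0.0004 = 0.2632
B_P4 = 1 / 0.2632 = 3.7994
Σp_P3ᵢ² = 0.02² + 0.47² + 0.08² + 0.11² + 0.24² + 0.08² = 0.0004 + 0.2209 + 0.0064 + 0.0121 + 0.0576 + 0.0064 = 0.3038
B_P3 = 1 / 0.3038 = 3.2916
Σp_P1ᵢ² = 0.19² + 0.25² + 0.10² + 0.11² + 0.10² + 0.25² = 0.0361 + 0.0625 + 0.0100 + 0.0121 + 0.0100 + 0.0625 = 0.1932
B_P1 = 1 / 0.1932 = 5.1760
Ranking by B (broadest → narrowest): population P1 (5.18) > population P2 (4.22) > population P4 (3.80) > population P3 (3.29)

population P1 > population P2 > population P4 > population P3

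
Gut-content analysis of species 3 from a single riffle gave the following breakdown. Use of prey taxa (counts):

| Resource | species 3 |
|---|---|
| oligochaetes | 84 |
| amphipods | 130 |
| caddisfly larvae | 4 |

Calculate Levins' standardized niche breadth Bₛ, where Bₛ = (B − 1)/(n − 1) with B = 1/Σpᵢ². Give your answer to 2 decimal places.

0.49

Proportions for species 3 (n=218): 84/218=0.3853, 130/218=0.5963, 4/218=0.0183
Σpᵢ² = 0.3853² + 0.5963² + 0.0183² = 0.148456 + 0.355574 + 0.000335 = 0.504365
B = 1 / 0.504365 = 1.9827
Bₛ = (B − 1)/(n − 1) = (1.9827 − 1)/(3 − 1) = 0.9827/2 = 0.4914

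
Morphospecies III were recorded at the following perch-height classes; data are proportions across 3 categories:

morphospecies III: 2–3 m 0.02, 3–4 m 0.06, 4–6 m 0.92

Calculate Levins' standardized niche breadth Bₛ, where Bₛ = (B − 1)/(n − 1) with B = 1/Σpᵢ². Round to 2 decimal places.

Σpᵢ² = 0.02² + 0.06² + 0.92² = 0.0004 + 0.0036 + 0.8464 = 0.8504
B = 1 / 0.8504 = 1.1759
Bₛ = (B − 1)/(n − 1) = (1.1759 − 1)/(3 − 1) = 0.1759/2 = 0.0880

0.09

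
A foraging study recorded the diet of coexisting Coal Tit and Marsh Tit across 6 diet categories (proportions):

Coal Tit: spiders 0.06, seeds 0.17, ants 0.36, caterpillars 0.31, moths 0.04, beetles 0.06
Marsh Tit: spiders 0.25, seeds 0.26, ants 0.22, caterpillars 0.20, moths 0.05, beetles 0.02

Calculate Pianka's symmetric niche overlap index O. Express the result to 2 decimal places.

0.84

Σ p₁ᵢp₂ᵢ = 0.0150 + 0.0442 + 0.0792 + 0.0620 + 0.0020 + 0.0012 = 0.2036
Σp_1ᵢ² = 0.06² + 0.17² + 0.36² + 0.31² + 0.04² + 0.06² = 0.0036 + 0.0289 + 0.1296 + 0.0961 + 0.0016 + 0.0036 = 0.2634
Σp_2ᵢ² = 0.25² + 0.26² + 0.22² + 0.20² + 0.05² + 0.02² = 0.0625 + 0.0676 + 0.0484 + 0.0400 + 0.0025 + 0.0004 = 0.2214
O = 0.2036 / √(0.2634 × 0.2214) = 0.2036 / 0.24149 = 0.8431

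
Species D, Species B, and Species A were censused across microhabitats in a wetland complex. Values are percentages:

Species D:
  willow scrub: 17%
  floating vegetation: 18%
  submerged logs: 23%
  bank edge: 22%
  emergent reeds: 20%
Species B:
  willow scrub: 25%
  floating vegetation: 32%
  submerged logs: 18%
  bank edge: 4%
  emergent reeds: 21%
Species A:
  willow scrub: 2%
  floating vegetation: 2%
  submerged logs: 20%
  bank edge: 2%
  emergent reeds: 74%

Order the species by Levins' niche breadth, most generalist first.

Species D > Species B > Species A

Convert percentages to proportions (divide by 100).
Σp_Dᵢ² = 0.17² + 0.18² + 0.23² + 0.22² + 0.20² = 0.0289 + 0.0324 + 0.0529 + 0.0484 + 0.0400 = 0.2026
B_D = 1 / 0.2026 = 4.9358
Σp_Bᵢ² = 0.25² + 0.32² + 0.18² + 0.04² + 0.21² = 0.0625 + 0.1024 + 0.0324 + 0.0016 + 0.0441 = 0.2430
B_B = 1 / 0.2430 = 4.1152
Σp_Aᵢ² = 0.02² + 0.02² + 0.20² + 0.02² + 0.74² = 0.0004 + 0.0004 + 0.0400 + 0.0004 + 0.5476 = 0.5888
B_A = 1 / 0.5888 = 1.6984
Ranking by B (broadest → narrowest): Species D (4.94) > Species B (4.12) > Species A (1.70)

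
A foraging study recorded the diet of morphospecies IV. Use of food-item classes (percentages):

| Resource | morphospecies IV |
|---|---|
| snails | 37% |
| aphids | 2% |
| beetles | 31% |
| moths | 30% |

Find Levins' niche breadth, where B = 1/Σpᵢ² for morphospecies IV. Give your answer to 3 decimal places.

Convert percentages to proportions (divide by 100).
Σpᵢ² = 0.37² + 0.02² + 0.31² + 0.30² = 0.1369 + 0.0004 + 0.0961 + 0.0900 = 0.3234
B = 1 / 0.3234 = 3.09215

3.092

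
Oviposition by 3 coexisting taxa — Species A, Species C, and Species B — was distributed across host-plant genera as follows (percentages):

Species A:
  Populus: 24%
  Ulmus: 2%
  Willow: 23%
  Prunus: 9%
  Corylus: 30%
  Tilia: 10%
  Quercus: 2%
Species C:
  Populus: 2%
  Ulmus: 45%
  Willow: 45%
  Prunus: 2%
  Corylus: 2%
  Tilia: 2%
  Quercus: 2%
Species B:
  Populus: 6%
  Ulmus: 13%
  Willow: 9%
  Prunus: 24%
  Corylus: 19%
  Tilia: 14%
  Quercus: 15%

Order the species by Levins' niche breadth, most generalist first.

Species B > Species A > Species C

Convert percentages to proportions (divide by 100).
Σp_Aᵢ² = 0.24² + 0.02² + 0.23² + 0.09² + 0.30² + 0.10² + 0.02² = 0.0576 + 0.0004 + 0.0529 + 0.0081 + 0.0900 + 0.0100 + 0.0004 = 0.2194
B_A = 1 / 0.2194 = 4.5579
Σp_Cᵢ² = 0.02² + 0.45² + 0.45² + 0.02² + 0.02² + 0.02² + 0.02² = 0.0004 + 0.2025 + 0.2025 + 0.0004 + 0.0004 + 0.0004 + 0.0004 = 0.4070
B_C = 1 / 0.4070 = 2.4570
Σp_Bᵢ² = 0.06² + 0.13² + 0.09² + 0.24² + 0.19² + 0.14² + 0.15² = 0.0036 + 0.0169 + 0.0081 + 0.0576 + 0.0361 + 0.0196 + 0.0225 = 0.1644
B_B = 1 / 0.1644 = 6.0827
Ranking by B (broadest → narrowest): Species B (6.08) > Species A (4.56) > Species C (2.46)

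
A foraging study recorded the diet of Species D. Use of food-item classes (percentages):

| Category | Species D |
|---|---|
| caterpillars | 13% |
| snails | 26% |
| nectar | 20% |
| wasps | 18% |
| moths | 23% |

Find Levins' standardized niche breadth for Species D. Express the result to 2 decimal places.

0.94

Convert percentages to proportions (divide by 100).
Σpᵢ² = 0.13² + 0.26² + 0.20² + 0.18² + 0.23² = 0.0169 + 0.0676 + 0.0400 + 0.0324 + 0.0529 = 0.2098
B = 1 / 0.2098 = 4.7664
Bₛ = (B − 1)/(n − 1) = (4.7664 − 1)/(5 − 1) = 3.7664/4 = 0.9416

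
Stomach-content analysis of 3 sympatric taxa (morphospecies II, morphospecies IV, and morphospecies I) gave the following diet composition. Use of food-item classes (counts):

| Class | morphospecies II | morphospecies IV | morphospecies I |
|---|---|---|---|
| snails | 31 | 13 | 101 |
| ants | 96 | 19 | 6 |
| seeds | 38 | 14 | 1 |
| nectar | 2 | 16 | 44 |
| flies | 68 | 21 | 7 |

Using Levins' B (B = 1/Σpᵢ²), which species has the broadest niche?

morphospecies IV

Proportions for morphospecies II (n=235): 31/235=0.1319, 96/235=0.4085, 38/235=0.1617, 2/235=0.0085, 68/235=0.2894
Proportions for morphospecies IV (n=83): 13/83=0.1566, 19/83=0.2289, 14/83=0.1687, 16/83=0.1928, 21/83=0.2530
Proportions for morphospecies I (n=159): 101/159=0.6352, 6/159=0.0377, 1/159=0.0063, 44/159=0.2767, 7/159=0.0440
Σp_IIᵢ² = 0.1319² + 0.4085² + 0.1617² + 0.0085² + 0.2894² = 0.017398 + 0.166872 + 0.026147 + 0.000072 + 0.083752 = 0.294241
B_II = 1 / 0.294241 = 3.3986
Σp_IVᵢ² = 0.1566² + 0.2289² + 0.1687² + 0.1928² + 0.2530² = 0.024524 + 0.052395 + 0.028460 + 0.037172 + 0.064009 = 0.206560
B_IV = 1 / 0.206560 = 4.8412
Σp_Iᵢ² = 0.6352² + 0.0377² + 0.0063² + 0.2767² + 0.0440² = 0.403479 + 0.001421 + 0.000040 + 0.076563 + 0.001936 = 0.483439
B_I = 1 / 0.483439 = 2.0685
Highest B → broadest niche (most generalist): morphospecies IV (B = 4.84).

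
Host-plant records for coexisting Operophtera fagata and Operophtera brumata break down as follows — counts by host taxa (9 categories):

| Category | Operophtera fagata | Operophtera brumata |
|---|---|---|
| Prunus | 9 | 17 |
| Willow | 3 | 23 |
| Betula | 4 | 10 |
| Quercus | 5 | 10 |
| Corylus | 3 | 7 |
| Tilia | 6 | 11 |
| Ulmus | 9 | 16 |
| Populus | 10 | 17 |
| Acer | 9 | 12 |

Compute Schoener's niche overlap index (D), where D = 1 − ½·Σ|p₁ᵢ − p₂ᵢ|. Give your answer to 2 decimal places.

0.85

Proportions for Operophtera fagata (n=58): 9/58=0.1552, 3/58=0.0517, 4/58=0.0690, 5/58=0.0862, 3/58=0.0517, 6/58=0.1034, 9/58=0.1552, 10/58=0.1724, 9/58=0.1552
Proportions for Operophtera brumata (n=123): 17/123=0.1382, 23/123=0.1870, 10/123=0.0813, 10/123=0.0813, 7/123=0.0569, 11/123=0.0894, 16/123=0.1301, 17/123=0.1382, 12/123=0.0976
Σ|p₁ᵢ − p₂ᵢ| = 0.0170 + 0.1353 + 0.0123 + 0.0049 + 0.0052 + 0.0140 + 0.0251 + 0.0342 + 0.0576 = 0.3056
D = 1 − ½ × 0.3056 = 1 − 0.15280 = 0.84720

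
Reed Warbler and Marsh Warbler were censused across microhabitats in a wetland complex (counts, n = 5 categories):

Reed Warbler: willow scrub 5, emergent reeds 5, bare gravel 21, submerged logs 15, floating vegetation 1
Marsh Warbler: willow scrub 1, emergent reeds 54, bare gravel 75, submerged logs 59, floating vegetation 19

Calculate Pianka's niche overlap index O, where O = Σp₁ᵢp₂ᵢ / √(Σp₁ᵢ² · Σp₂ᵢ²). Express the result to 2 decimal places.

Proportions for Reed Warbler (n=47): 5/47=0.1064, 5/47=0.1064, 21/47=0.4468, 15/47=0.3191, 1/47=0.0213
Proportions for Marsh Warbler (n=208): 1/208=0.0048, 54/208=0.2596, 75/208=0.3606, 59/208=0.2837, 19/208=0.0913
Σ p₁ᵢp₂ᵢ = 0.000511 + 0.027621 + 0.161116 + 0.090529 + 0.001945 = 0.281722
Σp_1ᵢ² = 0.1064² + 0.1064² + 0.4468² + 0.3191² + 0.0213² = 0.011321 + 0.011321 + 0.199630 + 0.101825 + 0.000454 = 0.324551
Σp_2ᵢ² = 0.0048² + 0.2596² + 0.3606² + 0.2837² + 0.0913² = 0.000023 + 0.067392 + 0.130032 + 0.080486 + 0.008336 = 0.286269
O = 0.281722 / √(0.324551 × 0.286269) = 0.281722 / 0.3048096 = 0.9243

0.92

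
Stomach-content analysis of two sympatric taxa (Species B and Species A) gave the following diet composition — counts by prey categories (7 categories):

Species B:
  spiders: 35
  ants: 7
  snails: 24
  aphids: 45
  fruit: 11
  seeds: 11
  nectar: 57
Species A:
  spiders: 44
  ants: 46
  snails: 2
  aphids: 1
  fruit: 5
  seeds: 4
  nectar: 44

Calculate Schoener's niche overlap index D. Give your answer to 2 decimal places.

Proportions for Species B (n=190): 35/190=0.1842, 7/190=0.0368, 24/190=0.1263, 45/190=0.2368, 11/190=0.0579, 11/190=0.0579, 57/190=0.3000
Proportions for Species A (n=146): 44/146=0.3014, 46/146=0.3151, 2/146=0.0137, 1/146=0.0068, 5/146=0.0342, 4/146=0.0274, 44/146=0.3014
Σ|p₁ᵢ − p₂ᵢ| = 0.1172 + 0.2783 + 0.1126 + 0.2300 + 0.0237 + 0.0305 + 0.0014 = 0.7937
D = 1 − ½ × 0.7937 = 1 − 0.39685 = 0.60315

0.60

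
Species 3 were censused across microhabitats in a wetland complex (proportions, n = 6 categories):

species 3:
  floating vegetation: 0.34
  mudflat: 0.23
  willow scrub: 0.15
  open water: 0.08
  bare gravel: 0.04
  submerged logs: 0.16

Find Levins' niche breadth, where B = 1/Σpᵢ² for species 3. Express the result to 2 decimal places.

4.45

Σpᵢ² = 0.34² + 0.23² + 0.15² + 0.08² + 0.04² + 0.16² = 0.1156 + 0.0529 + 0.0225 + 0.0064 + 0.0016 + 0.0256 = 0.2246
B = 1 / 0.2246 = 4.4524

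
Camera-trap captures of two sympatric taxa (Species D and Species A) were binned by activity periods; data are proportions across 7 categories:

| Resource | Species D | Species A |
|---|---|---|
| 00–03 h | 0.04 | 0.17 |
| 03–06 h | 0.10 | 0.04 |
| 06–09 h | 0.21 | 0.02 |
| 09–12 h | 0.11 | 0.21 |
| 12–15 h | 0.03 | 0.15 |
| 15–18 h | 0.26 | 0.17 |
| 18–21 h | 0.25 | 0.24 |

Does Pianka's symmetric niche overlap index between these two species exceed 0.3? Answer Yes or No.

Σ p₁ᵢp₂ᵢ = 0.0068 + 0.0040 + 0.0042 + 0.0231 + 0.0045 + 0.0442 + 0.0600 = 0.1468
Σp_1ᵢ² = 0.04² + 0.10² + 0.21² + 0.11² + 0.03² + 0.26² + 0.25² = 0.0016 + 0.0100 + 0.0441 + 0.0121 + 0.0009 + 0.0676 + 0.0625 = 0.1988
Σp_2ᵢ² = 0.17² + 0.04² + 0.02² + 0.21² + 0.15² + 0.17² + 0.24² = 0.0289 + 0.0016 + 0.0004 + 0.0441 + 0.0225 + 0.0289 + 0.0576 = 0.1840
O = 0.1468 / √(0.1988 × 0.1840) = 0.1468 / 0.19126 = 0.7675
O = 0.7675 > 0.3 → Yes.

Yes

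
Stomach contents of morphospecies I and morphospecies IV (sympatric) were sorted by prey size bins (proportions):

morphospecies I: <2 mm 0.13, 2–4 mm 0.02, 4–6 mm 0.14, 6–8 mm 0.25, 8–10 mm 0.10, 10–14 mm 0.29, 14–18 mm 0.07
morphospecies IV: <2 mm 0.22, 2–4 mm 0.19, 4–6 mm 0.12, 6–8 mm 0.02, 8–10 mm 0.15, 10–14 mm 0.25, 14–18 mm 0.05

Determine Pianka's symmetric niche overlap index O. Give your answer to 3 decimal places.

Σ p₁ᵢp₂ᵢ = 0.0286 + 0.0038 + 0.0168 + 0.0050 + 0.0150 + 0.0725 + 0.0035 = 0.1452
Σp_1ᵢ² = 0.13² + 0.02² + 0.14² + 0.25² + 0.10² + 0.29² + 0.07² = 0.0169 + 0.0004 + 0.0196 + 0.0625 + 0.0100 + 0.0841 + 0.0049 = 0.1984
Σp_2ᵢ² = 0.22² + 0.19² + 0.12² + 0.02² + 0.15² + 0.25² + 0.05² = 0.0484 + 0.0361 + 0.0144 + 0.0004 + 0.0225 + 0.0625 + 0.0025 = 0.1868
O = 0.1452 / √(0.1984 × 0.1868) = 0.1452 / 0.192513 = 0.75423

0.754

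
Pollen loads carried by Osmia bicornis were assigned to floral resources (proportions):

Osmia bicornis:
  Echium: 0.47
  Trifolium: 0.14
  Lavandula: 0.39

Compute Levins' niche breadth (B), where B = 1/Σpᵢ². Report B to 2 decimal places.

Σpᵢ² = 0.47² + 0.14² + 0.39² = 0.2209 + 0.0196 + 0.1521 = 0.3926
B = 1 / 0.3926 = 2.5471

2.55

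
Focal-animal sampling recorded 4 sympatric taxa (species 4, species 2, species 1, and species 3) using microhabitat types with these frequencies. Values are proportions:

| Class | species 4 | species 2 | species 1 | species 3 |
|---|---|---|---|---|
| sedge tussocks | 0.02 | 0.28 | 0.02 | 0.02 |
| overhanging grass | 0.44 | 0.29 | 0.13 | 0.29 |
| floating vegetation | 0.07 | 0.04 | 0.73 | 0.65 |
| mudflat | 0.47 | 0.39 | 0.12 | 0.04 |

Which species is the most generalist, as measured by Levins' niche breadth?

Σp_4ᵢ² = 0.02² + 0.44² + 0.07² + 0.47² = 0.0004 + 0.1936 + 0.0049 + 0.2209 = 0.4198
B_4 = 1 / 0.4198 = 2.3821
Σp_2ᵢ² = 0.28² + 0.29² + 0.04² + 0.39² = 0.0784 + 0.0841 + 0.0016 + 0.1521 = 0.3162
B_2 = 1 / 0.3162 = 3.1626
Σp_1ᵢ² = 0.02² + 0.13² + 0.73² + 0.12² = 0.0004 + 0.0169 + 0.5329 + 0.0144 = 0.5646
B_1 = 1 / 0.5646 = 1.7712
Σp_3ᵢ² = 0.02² + 0.29² + 0.65² + 0.04² = 0.0004 + 0.0841 + 0.4225 + 0.0016 = 0.5086
B_3 = 1 / 0.5086 = 1.9662
Highest B → broadest niche (most generalist): species 2 (B = 3.16).

species 2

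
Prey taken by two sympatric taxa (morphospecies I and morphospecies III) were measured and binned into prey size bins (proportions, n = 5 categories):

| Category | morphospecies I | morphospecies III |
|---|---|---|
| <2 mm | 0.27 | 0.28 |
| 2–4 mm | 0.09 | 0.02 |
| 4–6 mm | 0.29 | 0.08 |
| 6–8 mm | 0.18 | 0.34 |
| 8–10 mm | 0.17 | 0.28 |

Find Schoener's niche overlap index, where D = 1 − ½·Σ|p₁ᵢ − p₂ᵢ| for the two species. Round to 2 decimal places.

Σ|p₁ᵢ − p₂ᵢ| = 0.01 + 0.07 + 0.21 + 0.16 + 0.11 = 0.56
D = 1 − ½ × 0.56 = 1 − 0.280 = 0.7200

0.72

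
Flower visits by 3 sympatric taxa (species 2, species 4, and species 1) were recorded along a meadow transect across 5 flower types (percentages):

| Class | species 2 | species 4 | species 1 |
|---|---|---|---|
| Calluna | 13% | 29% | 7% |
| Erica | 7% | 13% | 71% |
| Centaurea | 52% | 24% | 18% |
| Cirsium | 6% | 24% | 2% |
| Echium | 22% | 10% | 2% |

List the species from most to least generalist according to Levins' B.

species 4 > species 2 > species 1

Convert percentages to proportions (divide by 100).
Σp_2ᵢ² = 0.13² + 0.07² + 0.52² + 0.06² + 0.22² = 0.0169 + 0.0049 + 0.2704 + 0.0036 + 0.0484 = 0.3442
B_2 = 1 / 0.3442 = 2.9053
Σp_4ᵢ² = 0.29² + 0.13² + 0.24² + 0.24² + 0.10² = 0.0841 + 0.0169 + 0.0576 + 0.0576 + 0.0100 = 0.2262
B_4 = 1 / 0.2262 = 4.4209
Σp_1ᵢ² = 0.07² + 0.71² + 0.18² + 0.02² + 0.02² = 0.0049 + 0.5041 + 0.0324 + 0.0004 + 0.0004 = 0.5422
B_1 = 1 / 0.5422 = 1.8443
Ranking by B (broadest → narrowest): species 4 (4.42) > species 2 (2.91) > species 1 (1.84)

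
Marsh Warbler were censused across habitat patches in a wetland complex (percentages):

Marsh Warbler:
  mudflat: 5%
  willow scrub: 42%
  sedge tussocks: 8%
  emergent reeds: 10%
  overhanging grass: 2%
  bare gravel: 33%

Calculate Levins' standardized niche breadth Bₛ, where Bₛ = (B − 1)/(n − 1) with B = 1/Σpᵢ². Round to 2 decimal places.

0.46

Convert percentages to proportions (divide by 100).
Σpᵢ² = 0.05² + 0.42² + 0.08² + 0.10² + 0.02² + 0.33² = 0.0025 + 0.1764 + 0.0064 + 0.0100 + 0.0004 + 0.1089 = 0.3046
B = 1 / 0.3046 = 3.2830
Bₛ = (B − 1)/(n − 1) = (3.2830 − 1)/(6 − 1) = 2.2830/5 = 0.4566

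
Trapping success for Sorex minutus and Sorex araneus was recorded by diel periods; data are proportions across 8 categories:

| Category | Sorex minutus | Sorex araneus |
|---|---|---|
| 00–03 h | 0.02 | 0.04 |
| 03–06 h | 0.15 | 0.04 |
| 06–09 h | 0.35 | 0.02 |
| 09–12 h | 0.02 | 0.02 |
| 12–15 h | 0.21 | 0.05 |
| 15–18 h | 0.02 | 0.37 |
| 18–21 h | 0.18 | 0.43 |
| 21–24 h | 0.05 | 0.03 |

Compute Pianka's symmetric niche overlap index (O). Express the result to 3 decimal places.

0.408

Σ p₁ᵢp₂ᵢ = 0.0008 + 0.0060 + 0.0070 + 0.0004 + 0.0105 + 0.0074 + 0.0774 + 0.0015 = 0.1110
Σp_1ᵢ² = 0.02² + 0.15² + 0.35² + 0.02² + 0.21² + 0.02² + 0.18² + 0.05² = 0.0004 + 0.0225 + 0.1225 + 0.0004 + 0.0441 + 0.0004 + 0.0324 + 0.0025 = 0.2252
Σp_2ᵢ² = 0.04² + 0.04² + 0.02² + 0.02² + 0.05² + 0.37² + 0.43² + 0.03² = 0.0016 + 0.0016 + 0.0004 + 0.0004 + 0.0025 + 0.1369 + 0.1849 + 0.0009 = 0.3292
O = 0.1110 / √(0.2252 × 0.3292) = 0.1110 / 0.272279 = 0.40767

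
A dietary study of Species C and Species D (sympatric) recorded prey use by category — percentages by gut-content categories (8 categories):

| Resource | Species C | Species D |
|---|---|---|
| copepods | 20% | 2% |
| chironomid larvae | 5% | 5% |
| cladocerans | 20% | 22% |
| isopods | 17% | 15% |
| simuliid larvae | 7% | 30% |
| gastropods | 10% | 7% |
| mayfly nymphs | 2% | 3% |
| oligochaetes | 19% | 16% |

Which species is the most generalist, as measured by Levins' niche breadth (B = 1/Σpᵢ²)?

Convert percentages to proportions (divide by 100).
Σp_Cᵢ² = 0.20² + 0.05² + 0.20² + 0.17² + 0.07² + 0.10² + 0.02² + 0.19² = 0.0400 + 0.0025 + 0.0400 + 0.0289 + 0.0049 + 0.0100 + 0.0004 + 0.0361 = 0.1628
B_C = 1 / 0.1628 = 6.1425
Σp_Dᵢ² = 0.02² + 0.05² + 0.22² + 0.15² + 0.30² + 0.07² + 0.03² + 0.16² = 0.0004 + 0.0025 + 0.0484 + 0.0225 + 0.0900 + 0.0049 + 0.0009 + 0.0256 = 0.1952
B_D = 1 / 0.1952 = 5.1230
Highest B → broadest niche (most generalist): Species C (B = 6.14).

Species C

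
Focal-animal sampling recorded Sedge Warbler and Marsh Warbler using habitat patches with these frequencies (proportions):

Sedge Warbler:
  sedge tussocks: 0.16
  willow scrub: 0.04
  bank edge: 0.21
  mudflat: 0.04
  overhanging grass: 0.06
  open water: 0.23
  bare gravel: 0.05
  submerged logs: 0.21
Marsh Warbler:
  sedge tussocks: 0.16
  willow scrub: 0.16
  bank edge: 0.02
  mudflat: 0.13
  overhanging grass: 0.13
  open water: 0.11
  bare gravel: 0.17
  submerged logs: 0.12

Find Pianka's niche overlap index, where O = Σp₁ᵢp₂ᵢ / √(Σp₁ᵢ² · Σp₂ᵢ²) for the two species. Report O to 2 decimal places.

0.69

Σ p₁ᵢp₂ᵢ = 0.0256 + 0.0064 + 0.0042 + 0.0052 + 0.0078 + 0.0253 + 0.0085 + 0.0252 = 0.1082
Σp_1ᵢ² = 0.16² + 0.04² + 0.21² + 0.04² + 0.06² + 0.23² + 0.05² + 0.21² = 0.0256 + 0.0016 + 0.0441 + 0.0016 + 0.0036 + 0.0529 + 0.0025 + 0.0441 = 0.1760
Σp_2ᵢ² = 0.16² + 0.16² + 0.02² + 0.13² + 0.13² + 0.11² + 0.17² + 0.12² = 0.0256 + 0.0256 + 0.0004 + 0.0169 + 0.0169 + 0.0121 + 0.0289 + 0.0144 = 0.1408
O = 0.1082 / √(0.1760 × 0.1408) = 0.1082 / 0.15742 = 0.6873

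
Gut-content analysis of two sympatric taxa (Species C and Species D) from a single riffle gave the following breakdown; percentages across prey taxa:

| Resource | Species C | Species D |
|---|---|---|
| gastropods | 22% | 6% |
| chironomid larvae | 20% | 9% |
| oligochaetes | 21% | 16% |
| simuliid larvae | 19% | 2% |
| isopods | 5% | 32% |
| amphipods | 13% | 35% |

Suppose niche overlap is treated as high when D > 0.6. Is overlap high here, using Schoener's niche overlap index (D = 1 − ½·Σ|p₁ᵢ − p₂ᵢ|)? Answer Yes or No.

No

Convert percentages to proportions (divide by 100).
Σ|p₁ᵢ − p₂ᵢ| = 0.16 + 0.11 + 0.05 + 0.17 + 0.27 + 0.22 = 0.98
D = 1 − ½ × 0.98 = 1 − 0.490 = 0.5100
D = 0.5100 < 0.6 → No.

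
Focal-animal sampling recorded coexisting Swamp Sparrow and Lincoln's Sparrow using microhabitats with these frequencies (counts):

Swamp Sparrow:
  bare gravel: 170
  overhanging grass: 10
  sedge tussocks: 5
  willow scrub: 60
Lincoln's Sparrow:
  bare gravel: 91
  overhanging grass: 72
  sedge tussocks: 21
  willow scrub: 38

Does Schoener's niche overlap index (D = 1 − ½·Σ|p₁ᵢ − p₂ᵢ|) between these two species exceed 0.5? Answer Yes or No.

Proportions for Swamp Sparrow (n=245): 170/245=0.6939, 10/245=0.0408, 5/245=0.0204, 60/245=0.2449
Proportions for Lincoln's Sparrow (n=222): 91/222=0.4099, 72/222=0.3243, 21/222=0.0946, 38/222=0.1712
Σ|p₁ᵢ − p₂ᵢ| = 0.2840 + 0.2835 + 0.0742 + 0.0737 = 0.7154
D = 1 − ½ × 0.7154 = 1 − 0.35770 = 0.64230
D = 0.64230 > 0.5 → Yes.

Yes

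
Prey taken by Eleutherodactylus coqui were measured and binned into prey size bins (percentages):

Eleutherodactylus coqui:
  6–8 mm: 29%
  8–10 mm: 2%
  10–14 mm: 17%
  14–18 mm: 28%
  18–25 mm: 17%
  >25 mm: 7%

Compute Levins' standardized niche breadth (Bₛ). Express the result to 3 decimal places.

Convert percentages to proportions (divide by 100).
Σpᵢ² = 0.29² + 0.02² + 0.17² + 0.28² + 0.17² + 0.07² = 0.0841 + 0.0004 + 0.0289 + 0.0784 + 0.0289 + 0.0049 = 0.2256
B = 1 / 0.2256 = 4.43262
Bₛ = (B − 1)/(n − 1) = (4.43262 − 1)/(6 − 1) = 3.43262/5 = 0.68652

0.687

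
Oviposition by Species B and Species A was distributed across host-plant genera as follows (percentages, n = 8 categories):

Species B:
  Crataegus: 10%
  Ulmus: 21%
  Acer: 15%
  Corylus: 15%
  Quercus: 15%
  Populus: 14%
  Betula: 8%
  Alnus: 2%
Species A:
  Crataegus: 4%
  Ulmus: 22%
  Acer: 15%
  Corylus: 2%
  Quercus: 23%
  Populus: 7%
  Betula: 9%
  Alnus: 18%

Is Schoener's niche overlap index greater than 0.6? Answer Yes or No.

Yes

Convert percentages to proportions (divide by 100).
Σ|p₁ᵢ − p₂ᵢ| = 0.06 + 0.01 + 0.00 + 0.13 + 0.08 + 0.07 + 0.01 + 0.16 = 0.52
D = 1 − ½ × 0.52 = 1 − 0.260 = 0.7400
D = 0.7400 > 0.6 → Yes.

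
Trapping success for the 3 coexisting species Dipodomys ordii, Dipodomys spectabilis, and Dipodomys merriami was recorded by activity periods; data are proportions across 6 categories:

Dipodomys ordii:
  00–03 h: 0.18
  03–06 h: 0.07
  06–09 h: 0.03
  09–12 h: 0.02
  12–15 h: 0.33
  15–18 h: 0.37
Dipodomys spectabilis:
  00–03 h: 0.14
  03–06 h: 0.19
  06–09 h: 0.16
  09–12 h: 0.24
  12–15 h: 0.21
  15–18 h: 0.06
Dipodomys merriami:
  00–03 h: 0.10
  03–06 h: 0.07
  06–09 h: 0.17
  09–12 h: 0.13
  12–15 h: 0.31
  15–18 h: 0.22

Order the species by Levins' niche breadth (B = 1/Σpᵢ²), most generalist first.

Dipodomys spectabilis > Dipodomys merriami > Dipodomys ordii

Σp_ordiᵢ² = 0.18² + 0.07² + 0.03² + 0.02² + 0.33² + 0.37² = 0.0324 + 0.0049 + 0.0009 + 0.0004 + 0.1089 + 0.1369 = 0.2844
B_ordi = 1 / 0.2844 = 3.5162
Σp_specᵢ² = 0.14² + 0.19² + 0.16² + 0.24² + 0.21² + 0.06² = 0.0196 + 0.0361 + 0.0256 + 0.0576 + 0.0441 + 0.0036 = 0.1866
B_spec = 1 / 0.1866 = 5.3591
Σp_merrᵢ² = 0.10² + 0.07² + 0.17² + 0.13² + 0.31² + 0.22² = 0.0100 + 0.0049 + 0.0289 + 0.0169 + 0.0961 + 0.0484 = 0.2052
B_merr = 1 / 0.2052 = 4.8733
Ranking by B (broadest → narrowest): Dipodomys spectabilis (5.36) > Dipodomys merriami (4.87) > Dipodomys ordii (3.52)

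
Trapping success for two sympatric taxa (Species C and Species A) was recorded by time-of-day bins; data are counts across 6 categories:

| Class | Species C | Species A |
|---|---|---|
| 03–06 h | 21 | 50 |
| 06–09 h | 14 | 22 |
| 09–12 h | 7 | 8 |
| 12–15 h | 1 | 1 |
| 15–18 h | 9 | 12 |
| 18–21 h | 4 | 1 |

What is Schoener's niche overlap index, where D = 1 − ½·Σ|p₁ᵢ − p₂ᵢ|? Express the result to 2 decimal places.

Proportions for Species C (n=56): 21/56=0.3750, 14/56=0.2500, 7/56=0.1250, 1/56=0.0179, 9/56=0.1607, 4/56=0.0714
Proportions for Species A (n=94): 50/94=0.5319, 22/94=0.2340, 8/94=0.0851, 1/94=0.0106, 12/94=0.1277, 1/94=0.0106
Σ|p₁ᵢ − p₂ᵢ| = 0.1569 + 0.0160 + 0.0399 + 0.0073 + 0.0330 + 0.0608 = 0.3139
D = 1 − ½ × 0.3139 = 1 − 0.15695 = 0.84305

0.84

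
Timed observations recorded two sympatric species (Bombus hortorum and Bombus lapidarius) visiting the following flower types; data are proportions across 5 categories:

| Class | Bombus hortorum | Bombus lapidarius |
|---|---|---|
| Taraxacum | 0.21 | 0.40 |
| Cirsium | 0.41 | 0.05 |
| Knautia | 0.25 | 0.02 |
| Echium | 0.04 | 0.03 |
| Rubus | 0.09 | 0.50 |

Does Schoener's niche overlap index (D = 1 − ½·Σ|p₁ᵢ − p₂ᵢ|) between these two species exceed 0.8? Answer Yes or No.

Σ|p₁ᵢ − p₂ᵢ| = 0.19 + 0.36 + 0.23 + 0.01 + 0.41 = 1.20
D = 1 − ½ × 1.20 = 1 − 0.600 = 0.4000
D = 0.4000 < 0.8 → No.

No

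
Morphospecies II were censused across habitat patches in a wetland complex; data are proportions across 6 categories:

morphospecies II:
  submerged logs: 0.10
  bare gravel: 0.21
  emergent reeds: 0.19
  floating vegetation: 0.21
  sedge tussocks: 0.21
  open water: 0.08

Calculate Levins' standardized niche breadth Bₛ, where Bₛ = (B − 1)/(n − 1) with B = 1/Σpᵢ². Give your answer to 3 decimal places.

0.882

Σpᵢ² = 0.10² + 0.21² + 0.19² + 0.21² + 0.21² + 0.08² = 0.0100 + 0.0441 + 0.0361 + 0.0441 + 0.0441 + 0.0064 = 0.1848
B = 1 / 0.1848 = 5.41126
Bₛ = (B − 1)/(n − 1) = (5.41126 − 1)/(6 − 1) = 4.41126/5 = 0.88225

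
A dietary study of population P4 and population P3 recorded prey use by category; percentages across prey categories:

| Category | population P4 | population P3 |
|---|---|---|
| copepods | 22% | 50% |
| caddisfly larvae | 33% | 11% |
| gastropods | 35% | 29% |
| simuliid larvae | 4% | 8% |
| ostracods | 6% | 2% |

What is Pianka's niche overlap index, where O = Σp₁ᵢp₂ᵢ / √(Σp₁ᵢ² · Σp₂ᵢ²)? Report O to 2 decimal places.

0.80

Convert percentages to proportions (divide by 100).
Σ p₁ᵢp₂ᵢ = 0.1100 + 0.0363 + 0.1015 + 0.0032 + 0.0012 = 0.2522
Σp_1ᵢ² = 0.22² + 0.33² + 0.35² + 0.04² + 0.06² = 0.0484 + 0.1089 + 0.1225 + 0.0016 + 0.0036 = 0.2850
Σp_2ᵢ² = 0.50² + 0.11² + 0.29² + 0.08² + 0.02² = 0.2500 + 0.0121 + 0.0841 + 0.0064 + 0.0004 = 0.3530
O = 0.2522 / √(0.2850 × 0.3530) = 0.2522 / 0.31718 = 0.7951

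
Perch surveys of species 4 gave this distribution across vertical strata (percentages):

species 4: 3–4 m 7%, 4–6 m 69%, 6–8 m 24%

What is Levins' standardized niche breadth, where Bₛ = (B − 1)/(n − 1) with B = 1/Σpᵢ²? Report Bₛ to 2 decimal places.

Convert percentages to proportions (divide by 100).
Σpᵢ² = 0.07² + 0.69² + 0.24² = 0.0049 + 0.4761 + 0.0576 = 0.5386
B = 1 / 0.5386 = 1.8567
Bₛ = (B − 1)/(n − 1) = (1.8567 − 1)/(3 − 1) = 0.8567/2 = 0.4284

0.43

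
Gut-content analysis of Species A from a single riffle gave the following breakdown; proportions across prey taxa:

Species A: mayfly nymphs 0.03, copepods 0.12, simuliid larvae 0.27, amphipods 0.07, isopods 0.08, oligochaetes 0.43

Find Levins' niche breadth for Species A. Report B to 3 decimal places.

Σpᵢ² = 0.03² + 0.12² + 0.27² + 0.07² + 0.08² + 0.43² = 0.0009 + 0.0144 + 0.0729 + 0.0049 + 0.0064 + 0.1849 = 0.2844
B = 1 / 0.2844 = 3.51617

3.516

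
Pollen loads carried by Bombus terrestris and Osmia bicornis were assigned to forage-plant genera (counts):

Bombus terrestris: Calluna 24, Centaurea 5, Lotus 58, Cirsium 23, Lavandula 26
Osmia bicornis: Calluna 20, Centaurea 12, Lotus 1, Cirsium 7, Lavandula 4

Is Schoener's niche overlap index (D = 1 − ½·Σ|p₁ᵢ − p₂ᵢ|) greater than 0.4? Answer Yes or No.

Proportions for Bombus terrestris (n=136): 24/136=0.1765, 5/136=0.0368, 58/136=0.4265, 23/136=0.1691, 26/136=0.1912
Proportions for Osmia bicornis (n=44): 20/44=0.4545, 12/44=0.2727, 1/44=0.0227, 7/44=0.1591, 4/44=0.0909
Σ|p₁ᵢ − p₂ᵢ| = 0.2780 + 0.2359 + 0.4038 + 0.0100 + 0.1003 = 1.0280
D = 1 − ½ × 1.0280 = 1 − 0.51400 = 0.48600
D = 0.48600 > 0.4 → Yes.

Yes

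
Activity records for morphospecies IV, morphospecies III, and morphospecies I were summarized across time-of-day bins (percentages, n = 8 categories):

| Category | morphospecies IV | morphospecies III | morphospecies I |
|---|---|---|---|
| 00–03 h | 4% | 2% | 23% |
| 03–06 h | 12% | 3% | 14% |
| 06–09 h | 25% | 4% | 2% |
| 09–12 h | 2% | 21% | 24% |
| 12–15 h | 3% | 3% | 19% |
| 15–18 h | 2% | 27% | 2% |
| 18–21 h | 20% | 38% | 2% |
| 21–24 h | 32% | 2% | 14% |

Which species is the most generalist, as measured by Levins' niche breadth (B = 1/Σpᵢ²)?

Convert percentages to proportions (divide by 100).
Σp_IVᵢ² = 0.04² + 0.12² + 0.25² + 0.02² + 0.03² + 0.02² + 0.20² + 0.32² = 0.0016 + 0.0144 + 0.0625 + 0.0004 + 0.0009 + 0.0004 + 0.0400 + 0.1024 = 0.2226
B_IV = 1 / 0.2226 = 4.4924
Σp_IIIᵢ² = 0.02² + 0.03² + 0.04² + 0.21² + 0.03² + 0.27² + 0.38² + 0.02² = 0.0004 + 0.0009 + 0.0016 + 0.0441 + 0.0009 + 0.0729 + 0.1444 + 0.0004 = 0.2656
B_III = 1 / 0.2656 = 3.7651
Σp_Iᵢ² = 0.23² + 0.14² + 0.02² + 0.24² + 0.19² + 0.02² + 0.02² + 0.14² = 0.0529 + 0.0196 + 0.0004 + 0.0576 + 0.0361 + 0.0004 + 0.0004 + 0.0196 = 0.1870
B_I = 1 / 0.1870 = 5.3476
Highest B → broadest niche (most generalist): morphospecies I (B = 5.35).

morphospecies I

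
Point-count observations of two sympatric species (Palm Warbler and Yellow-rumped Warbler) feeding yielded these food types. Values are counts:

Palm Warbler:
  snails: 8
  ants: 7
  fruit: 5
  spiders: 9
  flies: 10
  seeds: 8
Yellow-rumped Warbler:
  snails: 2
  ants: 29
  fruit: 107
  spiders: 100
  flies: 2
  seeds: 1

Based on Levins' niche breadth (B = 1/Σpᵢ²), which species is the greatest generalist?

Palm Warbler

Proportions for Palm Warbler (n=47): 8/47=0.1702, 7/47=0.1489, 5/47=0.1064, 9/47=0.1915, 10/47=0.2128, 8/47=0.1702
Proportions for Yellow-rumped Warbler (n=241): 2/241=0.0083, 29/241=0.1203, 107/241=0.4440, 100/241=0.4149, 2/241=0.0083, 1/241=0.0041
Σp_Palmᵢ² = 0.1702² + 0.1489² + 0.1064² + 0.1915² + 0.2128² + 0.1702² = 0.028968 + 0.022171 + 0.011321 + 0.036672 + 0.045284 + 0.028968 = 0.173384
B_Palm = 1 / 0.173384 = 5.7675
Σp_Yellᵢ² = 0.0083² + 0.1203² + 0.4440² + 0.4149² + 0.0083² + 0.0041² = 0.000069 + 0.014472 + 0.197136 + 0.172142 + 0.000069 + 0.000017 = 0.383905
B_Yell = 1 / 0.383905 = 2.6048
Highest B → broadest niche (most generalist): Palm Warbler (B = 5.77).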